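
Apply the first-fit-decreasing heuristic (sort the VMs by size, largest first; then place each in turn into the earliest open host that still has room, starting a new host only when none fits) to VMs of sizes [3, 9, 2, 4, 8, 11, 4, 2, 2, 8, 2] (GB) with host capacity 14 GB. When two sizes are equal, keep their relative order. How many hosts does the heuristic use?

Sorted descending: 11, 9, 8, 8, 4, 4, 3, 2, 2, 2, 2.
  11 → host 1 (new)  [load 11/14]
  9 → host 2 (new)  [load 9/14]
  8 → host 3 (new)  [load 8/14]
  8 → host 4 (new)  [load 8/14]
  4 → host 2  [load 13/14]
  4 → host 3  [load 12/14]
  3 → host 1  [load 14/14]
  2 → host 3  [load 14/14]
  2 → host 4  [load 10/14]
  2 → host 4  [load 12/14]
  2 → host 4  [load 14/14]
4 hosts opened.

4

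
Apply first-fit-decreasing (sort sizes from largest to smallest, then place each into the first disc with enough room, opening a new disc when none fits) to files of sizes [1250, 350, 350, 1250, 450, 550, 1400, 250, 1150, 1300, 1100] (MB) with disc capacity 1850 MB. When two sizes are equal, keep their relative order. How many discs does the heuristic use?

Sorted descending: 1400, 1300, 1250, 1250, 1150, 1100, 550, 450, 350, 350, 250.
  1400 → disc 1 (new)  [load 1400/1850]
  1300 → disc 2 (new)  [load 1300/1850]
  1250 → disc 3 (new)  [load 1250/1850]
  1250 → disc 4 (new)  [load 1250/1850]
  1150 → disc 5 (new)  [load 1150/1850]
  1100 → disc 6 (new)  [load 1100/1850]
  550 → disc 2  [load 1850/1850]
  450 → disc 1  [load 1850/1850]
  350 → disc 3  [load 1600/1850]
  350 → disc 4  [load 1600/1850]
  250 → disc 3  [load 1850/1850]
6 discs opened.

6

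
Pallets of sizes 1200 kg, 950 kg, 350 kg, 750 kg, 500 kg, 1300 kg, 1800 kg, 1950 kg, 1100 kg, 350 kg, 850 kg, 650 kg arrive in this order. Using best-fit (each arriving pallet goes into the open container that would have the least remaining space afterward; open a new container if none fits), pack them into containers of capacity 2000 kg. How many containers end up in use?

7

  1200 → container 1 (new)  [load 1200/2000]
  950 → container 2 (new)  [load 950/2000]
  350 → container 1  [load 1550/2000]
  750 → container 2  [load 1700/2000]
  500 → container 3 (new)  [load 500/2000]
  1300 → container 3  [load 1800/2000]
  1800 → container 4 (new)  [load 1800/2000]
  1950 → container 5 (new)  [load 1950/2000]
  1100 → container 6 (new)  [load 1100/2000]
  350 → container 1  [load 1900/2000]
  850 → container 6  [load 1950/2000]
  650 → container 7 (new)  [load 650/2000]
7 containers opened.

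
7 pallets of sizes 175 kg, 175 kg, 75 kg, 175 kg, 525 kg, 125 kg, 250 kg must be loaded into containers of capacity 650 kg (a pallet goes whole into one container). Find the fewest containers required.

Total = 525 + 250 + 175 + 175 + 175 + 125 + 75 = 1500 kg.
Lower bound: ⌈1500/650⌉ = 3 containers.
A packing using 3 containers:
  container 1: 525 + 125 = 650
  container 2: 250 + 175 + 175 = 600
  container 3: 175 + 75 = 250
This matches the lower bound, so 3 is optimal.

3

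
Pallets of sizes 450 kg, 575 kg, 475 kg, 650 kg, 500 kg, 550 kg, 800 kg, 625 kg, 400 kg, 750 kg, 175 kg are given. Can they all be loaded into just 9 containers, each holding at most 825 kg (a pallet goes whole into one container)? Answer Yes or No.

Total = 5950 kg; ⌈5950/825⌉ = 8.
9 pallets each exceed half the capacity and cannot share a container, forcing at least 9 containers.
The bound of 9 does not rule out 9, but exhaustive search shows no assignment into 9 containers of capacity 825 kg exists — the minimum is 10.

No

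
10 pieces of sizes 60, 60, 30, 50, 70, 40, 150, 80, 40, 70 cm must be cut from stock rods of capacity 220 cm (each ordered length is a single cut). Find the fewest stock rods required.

3

Total = 150 + 80 + 70 + 70 + 60 + 60 + 50 + 40 + 40 + 30 = 650 cm.
Lower bound: ⌈650/220⌉ = 3 stock rods.
A packing using 3 stock rods:
  stock rod 1: 150 + 70 = 220
  stock rod 2: 80 + 70 + 60 = 210
  stock rod 3: 60 + 50 + 40 + 40 + 30 = 220
This matches the lower bound, so 3 is optimal.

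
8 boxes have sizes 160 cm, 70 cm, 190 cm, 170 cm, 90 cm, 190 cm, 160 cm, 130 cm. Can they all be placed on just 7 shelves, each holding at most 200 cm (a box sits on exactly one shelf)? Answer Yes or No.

Yes

A valid assignment using 7 shelves:
  shelf 1: 190 = 190
  shelf 2: 190 = 190
  shelf 3: 170 = 170
  shelf 4: 160 = 160
  shelf 5: 160 = 160
  shelf 6: 130 + 70 = 200
  shelf 7: 90 = 90
Every load is within 200 cm, so 7 shelves suffice.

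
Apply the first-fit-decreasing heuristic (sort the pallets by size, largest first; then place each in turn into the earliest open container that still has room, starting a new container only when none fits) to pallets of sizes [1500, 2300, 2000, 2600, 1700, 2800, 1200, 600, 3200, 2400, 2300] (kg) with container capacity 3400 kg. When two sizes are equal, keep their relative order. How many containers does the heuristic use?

8

Sorted descending: 3200, 2800, 2600, 2400, 2300, 2300, 2000, 1700, 1500, 1200, 600.
  3200 → container 1 (new)  [load 3200/3400]
  2800 → container 2 (new)  [load 2800/3400]
  2600 → container 3 (new)  [load 2600/3400]
  2400 → container 4 (new)  [load 2400/3400]
  2300 → container 5 (new)  [load 2300/3400]
  2300 → container 6 (new)  [load 2300/3400]
  2000 → container 7 (new)  [load 2000/3400]
  1700 → container 8 (new)  [load 1700/3400]
  1500 → container 8  [load 3200/3400]
  1200 → container 7  [load 3200/3400]
  600 → container 2  [load 3400/3400]
8 containers opened.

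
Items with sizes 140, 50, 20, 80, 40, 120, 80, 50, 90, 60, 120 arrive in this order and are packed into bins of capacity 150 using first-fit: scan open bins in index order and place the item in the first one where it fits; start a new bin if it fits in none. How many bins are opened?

7

  140 → bin 1 (new)  [load 140/150]
  50 → bin 2 (new)  [load 50/150]
  20 → bin 2  [load 70/150]
  80 → bin 2  [load 150/150]
  40 → bin 3 (new)  [load 40/150]
  120 → bin 4 (new)  [load 120/150]
  80 → bin 3  [load 120/150]
  50 → bin 5 (new)  [load 50/150]
  90 → bin 5  [load 140/150]
  60 → bin 6 (new)  [load 60/150]
  120 → bin 7 (new)  [load 120/150]
7 bins opened.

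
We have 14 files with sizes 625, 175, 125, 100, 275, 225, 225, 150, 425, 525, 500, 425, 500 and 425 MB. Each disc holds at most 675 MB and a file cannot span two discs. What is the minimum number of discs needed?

8

Total = 625 + 525 + 500 + 500 + 425 + 425 + 425 + 275 + 225 + 225 + 175 + 150 + 125 + 100 = 4700 MB.
Lower bound: ⌈4700/675⌉ = 7 discs.
A packing using 8 discs:
  disc 1: 625 = 625
  disc 2: 525 + 150 = 675
  disc 3: 500 + 175 = 675
  disc 4: 500 + 125 = 625
  disc 5: 425 + 225 = 650
  disc 6: 425 + 225 = 650
  disc 7: 425 + 100 = 525
  disc 8: 275 = 275
No arrangement into 7 discs stays within capacity, so 8 is optimal.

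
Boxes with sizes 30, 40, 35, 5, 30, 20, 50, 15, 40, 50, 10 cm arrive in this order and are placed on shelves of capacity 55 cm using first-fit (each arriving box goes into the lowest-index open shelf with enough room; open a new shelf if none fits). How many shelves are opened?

7

  30 → shelf 1 (new)  [load 30/55]
  40 → shelf 2 (new)  [load 40/55]
  35 → shelf 3 (new)  [load 35/55]
  5 → shelf 1  [load 35/55]
  30 → shelf 4 (new)  [load 30/55]
  20 → shelf 1  [load 55/55]
  50 → shelf 5 (new)  [load 50/55]
  15 → shelf 2  [load 55/55]
  40 → shelf 6 (new)  [load 40/55]
  50 → shelf 7 (new)  [load 50/55]
  10 → shelf 3  [load 45/55]
7 shelves opened.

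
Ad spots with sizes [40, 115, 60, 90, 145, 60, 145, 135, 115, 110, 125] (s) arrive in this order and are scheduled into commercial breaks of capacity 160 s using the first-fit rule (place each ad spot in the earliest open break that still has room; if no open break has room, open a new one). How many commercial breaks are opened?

  40 → break 1 (new)  [load 40/160]
  115 → break 1  [load 155/160]
  60 → break 2 (new)  [load 60/160]
  90 → break 2  [load 150/160]
  145 → break 3 (new)  [load 145/160]
  60 → break 4 (new)  [load 60/160]
  145 → break 5 (new)  [load 145/160]
  135 → break 6 (new)  [load 135/160]
  115 → break 7 (new)  [load 115/160]
  110 → break 8 (new)  [load 110/160]
  125 → break 9 (new)  [load 125/160]
9 commercial breaks opened.

9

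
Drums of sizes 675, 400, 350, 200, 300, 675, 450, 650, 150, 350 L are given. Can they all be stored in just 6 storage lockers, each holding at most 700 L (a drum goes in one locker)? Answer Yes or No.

No

Total = 4200 L; ⌈4200/700⌉ = 6.
The bound of 6 does not rule out 6, but exhaustive search shows no assignment into 6 storage lockers of capacity 700 L exists — the minimum is 7.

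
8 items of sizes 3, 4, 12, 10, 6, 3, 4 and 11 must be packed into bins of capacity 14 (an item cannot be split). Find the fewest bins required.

Total = 12 + 11 + 10 + 6 + 4 + 4 + 3 + 3 = 53.
Lower bound: ⌈53/14⌉ = 4 bins.
A packing using 4 bins:
  bin 1: 12 = 12
  bin 2: 11 + 3 = 14
  bin 3: 10 + 4 = 14
  bin 4: 6 + 4 + 3 = 13
This matches the lower bound, so 4 is optimal.

4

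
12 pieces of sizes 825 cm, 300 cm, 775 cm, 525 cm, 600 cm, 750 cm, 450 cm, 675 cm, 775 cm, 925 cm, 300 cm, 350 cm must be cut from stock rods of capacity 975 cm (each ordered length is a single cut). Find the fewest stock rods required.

Total = 925 + 825 + 775 + 775 + 750 + 675 + 600 + 525 + 450 + 350 + 300 + 300 = 7250 cm.
Lower bound: ⌈7250/975⌉ = 8 stock rods.
A packing using 9 stock rods:
  stock rod 1: 925 = 925
  stock rod 2: 825 = 825
  stock rod 3: 775 = 775
  stock rod 4: 775 = 775
  stock rod 5: 750 = 750
  stock rod 6: 675 + 300 = 975
  stock rod 7: 600 + 350 = 950
  stock rod 8: 525 + 450 = 975
  stock rod 9: 300 = 300
No arrangement into 8 stock rods stays within capacity, so 9 is optimal.

9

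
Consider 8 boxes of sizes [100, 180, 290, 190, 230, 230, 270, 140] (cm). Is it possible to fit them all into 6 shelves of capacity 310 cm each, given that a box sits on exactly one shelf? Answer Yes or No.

Total = 1630 cm; ⌈1630/310⌉ = 6.
The bound of 6 does not rule out 6, but exhaustive search shows no assignment into 6 shelves of capacity 310 cm exists — the minimum is 7.

No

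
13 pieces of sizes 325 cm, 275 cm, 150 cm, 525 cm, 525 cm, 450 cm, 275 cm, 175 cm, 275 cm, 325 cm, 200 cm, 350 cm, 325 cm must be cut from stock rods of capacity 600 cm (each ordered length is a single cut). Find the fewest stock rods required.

Total = 525 + 525 + 450 + 350 + 325 + 325 + 325 + 275 + 275 + 275 + 200 + 175 + 150 = 4175 cm.
Lower bound: ⌈4175/600⌉ = 7 stock rods.
A packing using 8 stock rods:
  stock rod 1: 525 = 525
  stock rod 2: 525 = 525
  stock rod 3: 450 + 150 = 600
  stock rod 4: 350 + 200 = 550
  stock rod 5: 325 + 275 = 600
  stock rod 6: 325 + 275 = 600
  stock rod 7: 325 + 275 = 600
  stock rod 8: 175 = 175
No arrangement into 7 stock rods stays within capacity, so 8 is optimal.

8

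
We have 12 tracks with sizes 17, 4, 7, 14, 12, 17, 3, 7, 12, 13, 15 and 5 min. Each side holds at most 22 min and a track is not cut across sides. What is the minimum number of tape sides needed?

7

Total = 17 + 17 + 15 + 14 + 13 + 12 + 12 + 7 + 7 + 5 + 4 + 3 = 126 min.
Lower bound: ⌈126/22⌉ = 6 tape sides.
Also, 7 tracks each exceed 11 min, and no two of those can share a side, so at least 7 tape sides are needed.
A packing using 7 tape sides:
  side 1: 17 + 5 = 22
  side 2: 17 + 4 = 21
  side 3: 15 + 7 = 22
  side 4: 14 + 7 = 21
  side 5: 13 + 3 = 16
  side 6: 12 = 12
  side 7: 12 = 12
This matches the lower bound, so 7 is optimal.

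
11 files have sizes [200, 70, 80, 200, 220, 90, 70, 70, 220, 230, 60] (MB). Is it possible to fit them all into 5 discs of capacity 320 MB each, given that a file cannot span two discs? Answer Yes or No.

No

Total = 1510 MB; ⌈1510/320⌉ = 5.
The bound of 5 does not rule out 5, but exhaustive search shows no assignment into 5 discs of capacity 320 MB exists — the minimum is 6.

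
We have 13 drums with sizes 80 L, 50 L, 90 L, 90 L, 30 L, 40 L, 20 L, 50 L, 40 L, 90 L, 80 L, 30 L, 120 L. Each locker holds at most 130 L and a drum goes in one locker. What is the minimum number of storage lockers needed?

Total = 120 + 90 + 90 + 90 + 80 + 80 + 50 + 50 + 40 + 40 + 30 + 30 + 20 = 810 L.
Lower bound: ⌈810/130⌉ = 7 storage lockers.
A packing using 7 storage lockers:
  locker 1: 120 = 120
  locker 2: 90 + 40 = 130
  locker 3: 90 + 40 = 130
  locker 4: 90 + 30 = 120
  locker 5: 80 + 50 = 130
  locker 6: 80 + 50 = 130
  locker 7: 30 + 20 = 50
This matches the lower bound, so 7 is optimal.

7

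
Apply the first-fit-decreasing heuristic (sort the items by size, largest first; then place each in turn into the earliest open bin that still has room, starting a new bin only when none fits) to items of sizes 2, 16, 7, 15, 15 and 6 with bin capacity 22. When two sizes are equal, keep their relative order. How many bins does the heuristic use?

Sorted descending: 16, 15, 15, 7, 6, 2.
  16 → bin 1 (new)  [load 16/22]
  15 → bin 2 (new)  [load 15/22]
  15 → bin 3 (new)  [load 15/22]
  7 → bin 2  [load 22/22]
  6 → bin 1  [load 22/22]
  2 → bin 3  [load 17/22]
3 bins opened.

3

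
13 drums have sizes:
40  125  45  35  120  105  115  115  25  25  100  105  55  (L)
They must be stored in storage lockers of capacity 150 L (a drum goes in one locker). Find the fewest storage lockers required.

Total = 125 + 120 + 115 + 115 + 105 + 105 + 100 + 55 + 45 + 40 + 35 + 25 + 25 = 1010 L.
Lower bound: ⌈1010/150⌉ = 7 storage lockers.
A packing using 8 storage lockers:
  locker 1: 125 + 25 = 150
  locker 2: 120 + 25 = 145
  locker 3: 115 + 35 = 150
  locker 4: 115 = 115
  locker 5: 105 + 45 = 150
  locker 6: 105 + 40 = 145
  locker 7: 100 = 100
  locker 8: 55 = 55
No arrangement into 7 storage lockers stays within capacity, so 8 is optimal.

8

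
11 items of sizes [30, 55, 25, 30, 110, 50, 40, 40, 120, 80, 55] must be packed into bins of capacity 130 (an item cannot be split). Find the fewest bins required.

6

Total = 120 + 110 + 80 + 55 + 55 + 50 + 40 + 40 + 30 + 30 + 25 = 635.
Lower bound: ⌈635/130⌉ = 5 bins.
A packing using 6 bins:
  bin 1: 120 = 120
  bin 2: 110 = 110
  bin 3: 80 + 50 = 130
  bin 4: 55 + 55 = 110
  bin 5: 40 + 40 + 30 = 110
  bin 6: 30 + 25 = 55
No arrangement into 5 bins stays within capacity, so 6 is optimal.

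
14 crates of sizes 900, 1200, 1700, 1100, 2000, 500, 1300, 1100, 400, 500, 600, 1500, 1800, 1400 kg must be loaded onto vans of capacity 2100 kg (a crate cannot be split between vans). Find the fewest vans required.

Total = 2000 + 1800 + 1700 + 1500 + 1400 + 1300 + 1200 + 1100 + 1100 + 900 + 600 + 500 + 500 + 400 = 16000 kg.
Lower bound: ⌈16000/2100⌉ = 8 vans.
Also, 9 crates each exceed 1050 kg, and no two of those can share a van, so at least 9 vans are needed.
A packing using 9 vans:
  van 1: 2000 = 2000
  van 2: 1800 = 1800
  van 3: 1700 + 400 = 2100
  van 4: 1500 + 600 = 2100
  van 5: 1400 + 500 = 1900
  van 6: 1300 + 500 = 1800
  van 7: 1200 + 900 = 2100
  van 8: 1100 = 1100
  van 9: 1100 = 1100
This matches the lower bound, so 9 is optimal.

9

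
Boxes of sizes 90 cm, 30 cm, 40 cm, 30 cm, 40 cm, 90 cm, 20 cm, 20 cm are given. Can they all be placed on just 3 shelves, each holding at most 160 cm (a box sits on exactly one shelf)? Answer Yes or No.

A valid assignment using 3 shelves:
  shelf 1: 90 + 40 + 30 = 160
  shelf 2: 90 + 40 + 30 = 160
  shelf 3: 20 + 20 = 40
Every load is within 160 cm, so 3 shelves suffice.

Yes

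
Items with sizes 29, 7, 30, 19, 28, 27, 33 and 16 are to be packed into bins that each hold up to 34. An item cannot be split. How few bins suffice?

Total = 33 + 30 + 29 + 28 + 27 + 19 + 16 + 7 = 189.
Lower bound: ⌈189/34⌉ = 6 bins.
A packing using 7 bins:
  bin 1: 33 = 33
  bin 2: 30 = 30
  bin 3: 29 = 29
  bin 4: 28 = 28
  bin 5: 27 + 7 = 34
  bin 6: 19 = 19
  bin 7: 16 = 16
No arrangement into 6 bins stays within capacity, so 7 is optimal.

7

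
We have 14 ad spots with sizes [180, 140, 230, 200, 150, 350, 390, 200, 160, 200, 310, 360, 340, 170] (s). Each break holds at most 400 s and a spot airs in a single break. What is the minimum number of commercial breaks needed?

10

Total = 390 + 360 + 350 + 340 + 310 + 230 + 200 + 200 + 200 + 180 + 170 + 160 + 150 + 140 = 3380 s.
Lower bound: ⌈3380/400⌉ = 9 commercial breaks.
A packing using 10 commercial breaks:
  break 1: 390 = 390
  break 2: 360 = 360
  break 3: 350 = 350
  break 4: 340 = 340
  break 5: 310 = 310
  break 6: 230 + 170 = 400
  break 7: 200 + 200 = 400
  break 8: 200 + 180 = 380
  break 9: 160 + 150 = 310
  break 10: 140 = 140
No arrangement into 9 commercial breaks stays within capacity, so 10 is optimal.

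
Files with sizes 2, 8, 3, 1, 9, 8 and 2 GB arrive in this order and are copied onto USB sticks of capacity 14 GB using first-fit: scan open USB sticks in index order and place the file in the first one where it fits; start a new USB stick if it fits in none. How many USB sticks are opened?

3

  2 → USB stick 1 (new)  [load 2/14]
  8 → USB stick 1  [load 10/14]
  3 → USB stick 1  [load 13/14]
  1 → USB stick 1  [load 14/14]
  9 → USB stick 2 (new)  [load 9/14]
  8 → USB stick 3 (new)  [load 8/14]
  2 → USB stick 2  [load 11/14]
3 USB sticks opened.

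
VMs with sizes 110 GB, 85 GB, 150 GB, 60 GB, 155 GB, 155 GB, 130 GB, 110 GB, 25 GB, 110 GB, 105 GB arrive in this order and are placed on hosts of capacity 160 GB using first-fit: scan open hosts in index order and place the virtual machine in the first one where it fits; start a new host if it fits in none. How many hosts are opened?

  110 → host 1 (new)  [load 110/160]
  85 → host 2 (new)  [load 85/160]
  150 → host 3 (new)  [load 150/160]
  60 → host 2  [load 145/160]
  155 → host 4 (new)  [load 155/160]
  155 → host 5 (new)  [load 155/160]
  130 → host 6 (new)  [load 130/160]
  110 → host 7 (new)  [load 110/160]
  25 → host 1  [load 135/160]
  110 → host 8 (new)  [load 110/160]
  105 → host 9 (new)  [load 105/160]
9 hosts opened.

9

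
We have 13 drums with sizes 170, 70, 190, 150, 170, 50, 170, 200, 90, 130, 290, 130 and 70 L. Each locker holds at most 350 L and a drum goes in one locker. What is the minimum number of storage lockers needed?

6

Total = 290 + 200 + 190 + 170 + 170 + 170 + 150 + 130 + 130 + 90 + 70 + 70 + 50 = 1880 L.
Lower bound: ⌈1880/350⌉ = 6 storage lockers.
A packing using 6 storage lockers:
  locker 1: 290 + 50 = 340
  locker 2: 200 + 150 = 350
  locker 3: 190 + 130 = 320
  locker 4: 170 + 170 = 340
  locker 5: 170 + 130 = 300
  locker 6: 90 + 70 + 70 = 230
This matches the lower bound, so 6 is optimal.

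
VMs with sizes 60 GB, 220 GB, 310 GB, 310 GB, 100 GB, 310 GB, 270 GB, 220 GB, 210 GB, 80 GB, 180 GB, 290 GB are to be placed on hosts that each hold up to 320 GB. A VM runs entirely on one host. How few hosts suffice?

9

Total = 310 + 310 + 310 + 290 + 270 + 220 + 220 + 210 + 180 + 100 + 80 + 60 = 2560 GB.
Lower bound: ⌈2560/320⌉ = 8 hosts.
Also, 9 VMs each exceed 160 GB, and no two of those can share a host, so at least 9 hosts are needed.
A packing using 9 hosts:
  host 1: 310 = 310
  host 2: 310 = 310
  host 3: 310 = 310
  host 4: 290 = 290
  host 5: 270 = 270
  host 6: 220 + 100 = 320
  host 7: 220 + 80 = 300
  host 8: 210 + 60 = 270
  host 9: 180 = 180
This matches the lower bound, so 9 is optimal.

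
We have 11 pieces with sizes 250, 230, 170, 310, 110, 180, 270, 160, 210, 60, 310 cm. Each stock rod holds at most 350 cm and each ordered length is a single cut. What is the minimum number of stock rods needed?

8

Total = 310 + 310 + 270 + 250 + 230 + 210 + 180 + 170 + 160 + 110 + 60 = 2260 cm.
Lower bound: ⌈2260/350⌉ = 7 stock rods.
A packing using 8 stock rods:
  stock rod 1: 310 = 310
  stock rod 2: 310 = 310
  stock rod 3: 270 + 60 = 330
  stock rod 4: 250 = 250
  stock rod 5: 230 + 110 = 340
  stock rod 6: 210 = 210
  stock rod 7: 180 + 170 = 350
  stock rod 8: 160 = 160
No arrangement into 7 stock rods stays within capacity, so 8 is optimal.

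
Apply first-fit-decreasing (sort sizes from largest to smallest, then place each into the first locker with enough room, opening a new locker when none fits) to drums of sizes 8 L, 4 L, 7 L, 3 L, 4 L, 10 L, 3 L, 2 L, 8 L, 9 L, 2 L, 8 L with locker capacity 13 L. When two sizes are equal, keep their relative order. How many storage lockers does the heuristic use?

6

Sorted descending: 10, 9, 8, 8, 8, 7, 4, 4, 3, 3, 2, 2.
  10 → locker 1 (new)  [load 10/13]
  9 → locker 2 (new)  [load 9/13]
  8 → locker 3 (new)  [load 8/13]
  8 → locker 4 (new)  [load 8/13]
  8 → locker 5 (new)  [load 8/13]
  7 → locker 6 (new)  [load 7/13]
  4 → locker 2  [load 13/13]
  4 → locker 3  [load 12/13]
  3 → locker 1  [load 13/13]
  3 → locker 4  [load 11/13]
  2 → locker 4  [load 13/13]
  2 → locker 5  [load 10/13]
6 storage lockers opened.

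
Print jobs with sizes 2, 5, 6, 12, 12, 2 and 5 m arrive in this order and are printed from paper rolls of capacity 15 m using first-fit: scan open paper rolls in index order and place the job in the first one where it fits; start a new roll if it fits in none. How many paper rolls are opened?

  2 → roll 1 (new)  [load 2/15]
  5 → roll 1  [load 7/15]
  6 → roll 1  [load 13/15]
  12 → roll 2 (new)  [load 12/15]
  12 → roll 3 (new)  [load 12/15]
  2 → roll 1  [load 15/15]
  5 → roll 4 (new)  [load 5/15]
4 paper rolls opened.

4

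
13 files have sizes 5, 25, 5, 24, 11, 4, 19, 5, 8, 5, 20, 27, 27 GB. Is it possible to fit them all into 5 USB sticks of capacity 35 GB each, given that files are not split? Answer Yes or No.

Total = 185 GB; ⌈185/35⌉ = 6.
At least 6 USB sticks are required, but only 5 are allowed.

No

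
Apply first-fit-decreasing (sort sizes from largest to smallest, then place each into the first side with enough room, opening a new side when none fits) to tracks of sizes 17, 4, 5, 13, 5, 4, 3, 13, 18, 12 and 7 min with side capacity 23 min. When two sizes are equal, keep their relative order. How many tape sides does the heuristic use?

Sorted descending: 18, 17, 13, 13, 12, 7, 5, 5, 4, 4, 3.
  18 → side 1 (new)  [load 18/23]
  17 → side 2 (new)  [load 17/23]
  13 → side 3 (new)  [load 13/23]
  13 → side 4 (new)  [load 13/23]
  12 → side 5 (new)  [load 12/23]
  7 → side 3  [load 20/23]
  5 → side 1  [load 23/23]
  5 → side 2  [load 22/23]
  4 → side 4  [load 17/23]
  4 → side 4  [load 21/23]
  3 → side 3  [load 23/23]
5 tape sides opened.

5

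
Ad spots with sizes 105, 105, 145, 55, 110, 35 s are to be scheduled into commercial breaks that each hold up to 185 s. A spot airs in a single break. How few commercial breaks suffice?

4

Total = 145 + 110 + 105 + 105 + 55 + 35 = 555 s.
Lower bound: ⌈555/185⌉ = 3 commercial breaks.
Also, 4 ad spots each exceed 185/2 s, and no two of those can share a break, so at least 4 commercial breaks are needed.
A packing using 4 commercial breaks:
  break 1: 145 + 35 = 180
  break 2: 110 + 55 = 165
  break 3: 105 = 105
  break 4: 105 = 105
This matches the lower bound, so 4 is optimal.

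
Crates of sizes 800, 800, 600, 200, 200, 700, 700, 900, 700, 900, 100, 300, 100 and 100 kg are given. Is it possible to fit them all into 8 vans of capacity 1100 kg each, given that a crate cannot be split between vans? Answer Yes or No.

A valid assignment using 8 vans:
  van 1: 900 + 200 = 1100
  van 2: 900 + 200 = 1100
  van 3: 800 + 300 = 1100
  van 4: 800 + 100 + 100 + 100 = 1100
  van 5: 700 = 700
  van 6: 700 = 700
  van 7: 700 = 700
  van 8: 600 = 600
Every load is within 1100 kg, so 8 vans suffice.

Yes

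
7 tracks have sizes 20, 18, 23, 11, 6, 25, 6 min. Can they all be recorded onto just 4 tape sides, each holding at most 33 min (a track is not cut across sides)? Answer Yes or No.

Yes

A valid assignment using 4 tape sides:
  side 1: 25 + 6 = 31
  side 2: 23 + 6 = 29
  side 3: 20 + 11 = 31
  side 4: 18 = 18
Every load is within 33 min, so 4 tape sides suffice.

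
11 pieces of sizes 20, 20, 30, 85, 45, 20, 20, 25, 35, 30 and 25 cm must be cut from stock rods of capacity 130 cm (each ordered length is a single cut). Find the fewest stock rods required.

3

Total = 85 + 45 + 35 + 30 + 30 + 25 + 25 + 20 + 20 + 20 + 20 = 355 cm.
Lower bound: ⌈355/130⌉ = 3 stock rods.
A packing using 3 stock rods:
  stock rod 1: 85 + 45 = 130
  stock rod 2: 35 + 30 + 30 + 25 = 120
  stock rod 3: 25 + 20 + 20 + 20 + 20 = 105
This matches the lower bound, so 3 is optimal.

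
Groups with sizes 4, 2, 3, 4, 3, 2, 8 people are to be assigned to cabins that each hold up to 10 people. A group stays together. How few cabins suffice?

Total = 8 + 4 + 4 + 3 + 3 + 2 + 2 = 26 people.
Lower bound: ⌈26/10⌉ = 3 cabins.
A packing using 3 cabins:
  cabin 1: 8 + 2 = 10
  cabin 2: 4 + 4 + 2 = 10
  cabin 3: 3 + 3 = 6
This matches the lower bound, so 3 is optimal.

3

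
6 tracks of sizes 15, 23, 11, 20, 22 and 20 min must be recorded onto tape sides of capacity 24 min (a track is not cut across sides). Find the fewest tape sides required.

6

Total = 23 + 22 + 20 + 20 + 15 + 11 = 111 min.
Lower bound: ⌈111/24⌉ = 5 tape sides.
A packing using 6 tape sides:
  side 1: 23 = 23
  side 2: 22 = 22
  side 3: 20 = 20
  side 4: 20 = 20
  side 5: 15 = 15
  side 6: 11 = 11
No arrangement into 5 tape sides stays within capacity, so 6 is optimal.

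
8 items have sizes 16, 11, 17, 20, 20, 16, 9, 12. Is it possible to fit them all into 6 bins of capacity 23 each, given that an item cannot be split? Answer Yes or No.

Total = 121; ⌈121/23⌉ = 6.
The bound of 6 does not rule out 6, but exhaustive search shows no assignment into 6 bins of capacity 23 exists — the minimum is 7.

No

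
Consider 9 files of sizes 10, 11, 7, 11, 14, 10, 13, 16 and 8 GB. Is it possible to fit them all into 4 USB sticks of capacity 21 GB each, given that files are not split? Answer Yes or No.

No

Total = 100 GB; ⌈100/21⌉ = 5.
At least 5 USB sticks are required, but only 4 are allowed.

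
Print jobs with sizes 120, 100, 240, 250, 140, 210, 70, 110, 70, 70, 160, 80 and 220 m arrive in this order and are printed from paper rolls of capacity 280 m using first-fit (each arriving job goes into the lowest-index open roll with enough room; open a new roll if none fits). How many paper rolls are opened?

8

  120 → roll 1 (new)  [load 120/280]
  100 → roll 1  [load 220/280]
  240 → roll 2 (new)  [load 240/280]
  250 → roll 3 (new)  [load 250/280]
  140 → roll 4 (new)  [load 140/280]
  210 → roll 5 (new)  [load 210/280]
  70 → roll 4  [load 210/280]
  110 → roll 6 (new)  [load 110/280]
  70 → roll 4  [load 280/280]
  70 → roll 5  [load 280/280]
  160 → roll 6  [load 270/280]
  80 → roll 7 (new)  [load 80/280]
  220 → roll 8 (new)  [load 220/280]
8 paper rolls opened.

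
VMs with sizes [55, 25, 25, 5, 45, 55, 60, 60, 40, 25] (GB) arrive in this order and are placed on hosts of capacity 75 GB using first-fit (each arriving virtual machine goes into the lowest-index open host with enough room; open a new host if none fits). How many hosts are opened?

  55 → host 1 (new)  [load 55/75]
  25 → host 2 (new)  [load 25/75]
  25 → host 2  [load 50/75]
  5 → host 1  [load 60/75]
  45 → host 3 (new)  [load 45/75]
  55 → host 4 (new)  [load 55/75]
  60 → host 5 (new)  [load 60/75]
  60 → host 6 (new)  [load 60/75]
  40 → host 7 (new)  [load 40/75]
  25 → host 2  [load 75/75]
7 hosts opened.

7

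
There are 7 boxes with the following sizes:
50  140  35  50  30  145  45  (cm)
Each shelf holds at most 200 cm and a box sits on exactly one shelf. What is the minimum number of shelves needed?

Total = 145 + 140 + 50 + 50 + 45 + 35 + 30 = 495 cm.
Lower bound: ⌈495/200⌉ = 3 shelves.
A packing using 3 shelves:
  shelf 1: 145 + 50 = 195
  shelf 2: 140 + 50 = 190
  shelf 3: 45 + 35 + 30 = 110
This matches the lower bound, so 3 is optimal.

3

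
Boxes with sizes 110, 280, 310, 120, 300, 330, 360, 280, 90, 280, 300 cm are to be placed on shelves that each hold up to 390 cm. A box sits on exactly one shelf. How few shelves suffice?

9

Total = 360 + 330 + 310 + 300 + 300 + 280 + 280 + 280 + 120 + 110 + 90 = 2760 cm.
Lower bound: ⌈2760/390⌉ = 8 shelves.
A packing using 9 shelves:
  shelf 1: 360 = 360
  shelf 2: 330 = 330
  shelf 3: 310 = 310
  shelf 4: 300 + 90 = 390
  shelf 5: 300 = 300
  shelf 6: 280 + 110 = 390
  shelf 7: 280 = 280
  shelf 8: 280 = 280
  shelf 9: 120 = 120
No arrangement into 8 shelves stays within capacity, so 9 is optimal.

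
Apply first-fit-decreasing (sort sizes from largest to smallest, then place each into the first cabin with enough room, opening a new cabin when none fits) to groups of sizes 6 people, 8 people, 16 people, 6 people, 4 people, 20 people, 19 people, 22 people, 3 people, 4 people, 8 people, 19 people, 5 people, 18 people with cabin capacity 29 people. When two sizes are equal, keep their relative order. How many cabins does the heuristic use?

Sorted descending: 22, 20, 19, 19, 18, 16, 8, 8, 6, 6, 5, 4, 4, 3.
  22 → cabin 1 (new)  [load 22/29]
  20 → cabin 2 (new)  [load 20/29]
  19 → cabin 3 (new)  [load 19/29]
  19 → cabin 4 (new)  [load 19/29]
  18 → cabin 5 (new)  [load 18/29]
  16 → cabin 6 (new)  [load 16/29]
  8 → cabin 2  [load 28/29]
  8 → cabin 3  [load 27/29]
  6 → cabin 1  [load 28/29]
  6 → cabin 4  [load 25/29]
  5 → cabin 5  [load 23/29]
  4 → cabin 4  [load 29/29]
  4 → cabin 5  [load 27/29]
  3 → cabin 6  [load 19/29]
6 cabins opened.

6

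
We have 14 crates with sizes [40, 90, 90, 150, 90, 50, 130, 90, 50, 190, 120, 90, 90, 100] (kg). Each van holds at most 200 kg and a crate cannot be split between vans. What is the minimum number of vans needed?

Total = 190 + 150 + 130 + 120 + 100 + 90 + 90 + 90 + 90 + 90 + 90 + 50 + 50 + 40 = 1370 kg.
Lower bound: ⌈1370/200⌉ = 7 vans.
A packing using 8 vans:
  van 1: 190 = 190
  van 2: 150 + 50 = 200
  van 3: 130 + 50 = 180
  van 4: 120 + 40 = 160
  van 5: 100 + 90 = 190
  van 6: 90 + 90 = 180
  van 7: 90 + 90 = 180
  van 8: 90 = 90
No arrangement into 7 vans stays within capacity, so 8 is optimal.

8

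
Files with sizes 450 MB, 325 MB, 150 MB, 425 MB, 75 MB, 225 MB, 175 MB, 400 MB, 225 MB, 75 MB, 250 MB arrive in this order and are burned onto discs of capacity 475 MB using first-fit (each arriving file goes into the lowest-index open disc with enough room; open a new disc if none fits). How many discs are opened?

  450 → disc 1 (new)  [load 450/475]
  325 → disc 2 (new)  [load 325/475]
  150 → disc 2  [load 475/475]
  425 → disc 3 (new)  [load 425/475]
  75 → disc 4 (new)  [load 75/475]
  225 → disc 4  [load 300/475]
  175 → disc 4  [load 475/475]
  400 → disc 5 (new)  [load 400/475]
  225 → disc 6 (new)  [load 225/475]
  75 → disc 5  [load 475/475]
  250 → disc 6  [load 475/475]
6 discs opened.

6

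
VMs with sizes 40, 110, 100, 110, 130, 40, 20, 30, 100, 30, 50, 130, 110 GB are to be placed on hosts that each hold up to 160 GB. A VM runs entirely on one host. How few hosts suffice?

Total = 130 + 130 + 110 + 110 + 110 + 100 + 100 + 50 + 40 + 40 + 30 + 30 + 20 = 1000 GB.
Lower bound: ⌈1000/160⌉ = 7 hosts.
A packing using 7 hosts:
  host 1: 130 + 30 = 160
  host 2: 130 + 30 = 160
  host 3: 110 + 50 = 160
  host 4: 110 + 40 = 150
  host 5: 110 + 40 = 150
  host 6: 100 + 20 = 120
  host 7: 100 = 100
This matches the lower bound, so 7 is optimal.

7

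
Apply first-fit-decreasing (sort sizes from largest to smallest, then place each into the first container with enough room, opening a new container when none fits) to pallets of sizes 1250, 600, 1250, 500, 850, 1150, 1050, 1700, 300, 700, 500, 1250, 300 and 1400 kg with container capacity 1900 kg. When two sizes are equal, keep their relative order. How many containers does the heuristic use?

Sorted descending: 1700, 1400, 1250, 1250, 1250, 1150, 1050, 850, 700, 600, 500, 500, 300, 300.
  1700 → container 1 (new)  [load 1700/1900]
  1400 → container 2 (new)  [load 1400/1900]
  1250 → container 3 (new)  [load 1250/1900]
  1250 → container 4 (new)  [load 1250/1900]
  1250 → container 5 (new)  [load 1250/1900]
  1150 → container 6 (new)  [load 1150/1900]
  1050 → container 7 (new)  [load 1050/1900]
  850 → container 7  [load 1900/1900]
  700 → container 6  [load 1850/1900]
  600 → container 3  [load 1850/1900]
  500 → container 2  [load 1900/1900]
  500 → container 4  [load 1750/1900]
  300 → container 5  [load 1550/1900]
  300 → container 5  [load 1850/1900]
7 containers opened.

7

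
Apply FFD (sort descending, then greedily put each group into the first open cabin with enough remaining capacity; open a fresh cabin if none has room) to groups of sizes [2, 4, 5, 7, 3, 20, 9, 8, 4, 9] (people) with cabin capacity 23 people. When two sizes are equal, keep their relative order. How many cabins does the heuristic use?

4

Sorted descending: 20, 9, 9, 8, 7, 5, 4, 4, 3, 2.
  20 → cabin 1 (new)  [load 20/23]
  9 → cabin 2 (new)  [load 9/23]
  9 → cabin 2  [load 18/23]
  8 → cabin 3 (new)  [load 8/23]
  7 → cabin 3  [load 15/23]
  5 → cabin 2  [load 23/23]
  4 → cabin 3  [load 19/23]
  4 → cabin 3  [load 23/23]
  3 → cabin 1  [load 23/23]
  2 → cabin 4 (new)  [load 2/23]
4 cabins opened.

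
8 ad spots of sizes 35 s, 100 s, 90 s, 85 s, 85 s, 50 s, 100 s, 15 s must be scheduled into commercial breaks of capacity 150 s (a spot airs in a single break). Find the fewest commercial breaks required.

Total = 100 + 100 + 90 + 85 + 85 + 50 + 35 + 15 = 560 s.
Lower bound: ⌈560/150⌉ = 4 commercial breaks.
Also, 5 ad spots each exceed 75 s, and no two of those can share a break, so at least 5 commercial breaks are needed.
A packing using 5 commercial breaks:
  break 1: 100 + 50 = 150
  break 2: 100 + 35 + 15 = 150
  break 3: 90 = 90
  break 4: 85 = 85
  break 5: 85 = 85
This matches the lower bound, so 5 is optimal.

5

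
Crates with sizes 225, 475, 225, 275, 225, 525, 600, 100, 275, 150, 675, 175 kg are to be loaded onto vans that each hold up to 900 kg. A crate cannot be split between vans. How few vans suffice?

Total = 675 + 600 + 525 + 475 + 275 + 275 + 225 + 225 + 225 + 175 + 150 + 100 = 3925 kg.
Lower bound: ⌈3925/900⌉ = 5 vans.
A packing using 5 vans:
  van 1: 675 + 225 = 900
  van 2: 600 + 275 = 875
  van 3: 525 + 275 + 100 = 900
  van 4: 475 + 225 + 175 = 875
  van 5: 225 + 150 = 375
This matches the lower bound, so 5 is optimal.

5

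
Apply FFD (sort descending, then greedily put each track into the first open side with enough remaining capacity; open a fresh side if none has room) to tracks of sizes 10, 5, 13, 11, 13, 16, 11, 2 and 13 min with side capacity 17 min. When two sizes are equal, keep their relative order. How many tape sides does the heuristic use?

Sorted descending: 16, 13, 13, 13, 11, 11, 10, 5, 2.
  16 → side 1 (new)  [load 16/17]
  13 → side 2 (new)  [load 13/17]
  13 → side 3 (new)  [load 13/17]
  13 → side 4 (new)  [load 13/17]
  11 → side 5 (new)  [load 11/17]
  11 → side 6 (new)  [load 11/17]
  10 → side 7 (new)  [load 10/17]
  5 → side 5  [load 16/17]
  2 → side 2  [load 15/17]
7 tape sides opened.

7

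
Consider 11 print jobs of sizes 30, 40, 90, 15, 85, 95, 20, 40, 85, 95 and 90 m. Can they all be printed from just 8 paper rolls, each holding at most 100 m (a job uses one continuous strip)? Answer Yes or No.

A valid assignment using 8 paper rolls:
  roll 1: 95 = 95
  roll 2: 95 = 95
  roll 3: 90 = 90
  roll 4: 90 = 90
  roll 5: 85 + 15 = 100
  roll 6: 85 = 85
  roll 7: 40 + 40 + 20 = 100
  roll 8: 30 = 30
Every load is within 100 m, so 8 paper rolls suffice.

Yes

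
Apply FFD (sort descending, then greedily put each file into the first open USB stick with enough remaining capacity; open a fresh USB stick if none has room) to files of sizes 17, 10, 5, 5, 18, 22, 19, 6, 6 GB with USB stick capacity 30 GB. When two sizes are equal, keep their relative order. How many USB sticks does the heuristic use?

Sorted descending: 22, 19, 18, 17, 10, 6, 6, 5, 5.
  22 → USB stick 1 (new)  [load 22/30]
  19 → USB stick 2 (new)  [load 19/30]
  18 → USB stick 3 (new)  [load 18/30]
  17 → USB stick 4 (new)  [load 17/30]
  10 → USB stick 2  [load 29/30]
  6 → USB stick 1  [load 28/30]
  6 → USB stick 3  [load 24/30]
  5 → USB stick 3  [load 29/30]
  5 → USB stick 4  [load 22/30]
4 USB sticks opened.

4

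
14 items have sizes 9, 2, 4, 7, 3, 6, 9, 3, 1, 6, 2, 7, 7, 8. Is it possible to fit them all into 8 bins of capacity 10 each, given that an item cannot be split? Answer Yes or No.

A valid assignment using 8 bins:
  bin 1: 9 + 1 = 10
  bin 2: 9 = 9
  bin 3: 8 + 2 = 10
  bin 4: 7 + 3 = 10
  bin 5: 7 + 3 = 10
  bin 6: 7 + 2 = 9
  bin 7: 6 + 4 = 10
  bin 8: 6 = 6
Every load is within 10, so 8 bins suffice.

Yes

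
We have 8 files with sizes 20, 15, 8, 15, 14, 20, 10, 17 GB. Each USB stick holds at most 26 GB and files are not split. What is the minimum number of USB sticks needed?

6

Total = 20 + 20 + 17 + 15 + 15 + 14 + 10 + 8 = 119 GB.
Lower bound: ⌈119/26⌉ = 5 USB sticks.
Also, 6 files each exceed 13 GB, and no two of those can share a USB stick, so at least 6 USB sticks are needed.
A packing using 6 USB sticks:
  USB stick 1: 20 = 20
  USB stick 2: 20 = 20
  USB stick 3: 17 + 8 = 25
  USB stick 4: 15 + 10 = 25
  USB stick 5: 15 = 15
  USB stick 6: 14 = 14
This matches the lower bound, so 6 is optimal.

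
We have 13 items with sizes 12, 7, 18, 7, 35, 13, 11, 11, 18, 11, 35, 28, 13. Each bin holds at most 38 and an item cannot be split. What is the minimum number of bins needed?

Total = 35 + 35 + 28 + 18 + 18 + 13 + 13 + 12 + 11 + 11 + 11 + 7 + 7 = 219.
Lower bound: ⌈219/38⌉ = 6 bins.
A packing using 7 bins:
  bin 1: 35 = 35
  bin 2: 35 = 35
  bin 3: 28 + 7 = 35
  bin 4: 18 + 18 = 36
  bin 5: 13 + 13 + 12 = 38
  bin 6: 11 + 11 + 11 = 33
  bin 7: 7 = 7
No arrangement into 6 bins stays within capacity, so 7 is optimal.

7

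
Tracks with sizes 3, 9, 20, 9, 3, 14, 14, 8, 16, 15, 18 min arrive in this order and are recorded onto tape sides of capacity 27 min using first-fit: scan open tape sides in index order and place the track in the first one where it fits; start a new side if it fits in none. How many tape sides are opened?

  3 → side 1 (new)  [load 3/27]
  9 → side 1  [load 12/27]
  20 → side 2 (new)  [load 20/27]
  9 → side 1  [load 21/27]
  3 → side 1  [load 24/27]
  14 → side 3 (new)  [load 14/27]
  14 → side 4 (new)  [load 14/27]
  8 → side 3  [load 22/27]
  16 → side 5 (new)  [load 16/27]
  15 → side 6 (new)  [load 15/27]
  18 → side 7 (new)  [load 18/27]
7 tape sides opened.

7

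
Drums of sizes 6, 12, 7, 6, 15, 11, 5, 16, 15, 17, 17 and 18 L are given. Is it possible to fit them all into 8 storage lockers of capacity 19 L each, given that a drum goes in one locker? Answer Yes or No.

Total = 145 L; ⌈145/19⌉ = 8.
The bound of 8 does not rule out 8, but exhaustive search shows no assignment into 8 storage lockers of capacity 19 L exists — the minimum is 9.

No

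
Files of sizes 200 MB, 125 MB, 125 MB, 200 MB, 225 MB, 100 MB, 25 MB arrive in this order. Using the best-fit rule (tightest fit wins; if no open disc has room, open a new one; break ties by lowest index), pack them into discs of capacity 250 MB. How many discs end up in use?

  200 → disc 1 (new)  [load 200/250]
  125 → disc 2 (new)  [load 125/250]
  125 → disc 2  [load 250/250]
  200 → disc 3 (new)  [load 200/250]
  225 → disc 4 (new)  [load 225/250]
  100 → disc 5 (new)  [load 100/250]
  25 → disc 4  [load 250/250]
5 discs opened.

5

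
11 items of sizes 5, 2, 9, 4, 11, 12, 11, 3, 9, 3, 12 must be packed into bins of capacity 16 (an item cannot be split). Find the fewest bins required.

Total = 12 + 12 + 11 + 11 + 9 + 9 + 5 + 4 + 3 + 3 + 2 = 81.
Lower bound: ⌈81/16⌉ = 6 bins.
A packing using 6 bins:
  bin 1: 12 + 4 = 16
  bin 2: 12 + 3 = 15
  bin 3: 11 + 5 = 16
  bin 4: 11 + 3 + 2 = 16
  bin 5: 9 = 9
  bin 6: 9 = 9
This matches the lower bound, so 6 is optimal.

6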